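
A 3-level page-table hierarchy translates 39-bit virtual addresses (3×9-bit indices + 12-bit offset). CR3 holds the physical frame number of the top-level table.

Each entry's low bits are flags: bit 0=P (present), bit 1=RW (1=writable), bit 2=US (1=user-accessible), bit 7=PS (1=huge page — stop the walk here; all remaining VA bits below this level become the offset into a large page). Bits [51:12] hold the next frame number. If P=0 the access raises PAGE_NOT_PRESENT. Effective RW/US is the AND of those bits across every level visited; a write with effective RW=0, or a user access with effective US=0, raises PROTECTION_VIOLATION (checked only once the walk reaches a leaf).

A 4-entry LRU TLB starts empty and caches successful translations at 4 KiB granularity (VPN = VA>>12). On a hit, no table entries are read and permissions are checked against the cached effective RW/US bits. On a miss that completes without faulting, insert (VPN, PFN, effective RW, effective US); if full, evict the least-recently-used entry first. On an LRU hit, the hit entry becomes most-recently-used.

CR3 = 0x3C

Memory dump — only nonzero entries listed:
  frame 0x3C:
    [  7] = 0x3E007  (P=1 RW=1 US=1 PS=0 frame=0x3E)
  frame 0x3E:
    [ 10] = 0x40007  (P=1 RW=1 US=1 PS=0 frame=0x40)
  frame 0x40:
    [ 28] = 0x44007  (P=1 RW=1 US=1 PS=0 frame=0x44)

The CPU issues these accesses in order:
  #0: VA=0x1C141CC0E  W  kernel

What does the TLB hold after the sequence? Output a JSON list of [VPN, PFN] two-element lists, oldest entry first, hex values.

Per-access translation:
#0 VA=0x1C141CC0E (w,kernel):
  [0] read 0x3C idx=7: raw=0x3E007 flags P=1 W=1 U=1 S=0
  [1] read 0x3E idx=10: raw=0x40007 flags P=1 W=1 U=1 S=0
  [2] read 0x40 idx=28: raw=0x44007 flags P=1 W=1 U=1 S=0
  ⇒ phys 0x44C0E  [3 reads]

TLB: [["0x1C141C", "0x44"]]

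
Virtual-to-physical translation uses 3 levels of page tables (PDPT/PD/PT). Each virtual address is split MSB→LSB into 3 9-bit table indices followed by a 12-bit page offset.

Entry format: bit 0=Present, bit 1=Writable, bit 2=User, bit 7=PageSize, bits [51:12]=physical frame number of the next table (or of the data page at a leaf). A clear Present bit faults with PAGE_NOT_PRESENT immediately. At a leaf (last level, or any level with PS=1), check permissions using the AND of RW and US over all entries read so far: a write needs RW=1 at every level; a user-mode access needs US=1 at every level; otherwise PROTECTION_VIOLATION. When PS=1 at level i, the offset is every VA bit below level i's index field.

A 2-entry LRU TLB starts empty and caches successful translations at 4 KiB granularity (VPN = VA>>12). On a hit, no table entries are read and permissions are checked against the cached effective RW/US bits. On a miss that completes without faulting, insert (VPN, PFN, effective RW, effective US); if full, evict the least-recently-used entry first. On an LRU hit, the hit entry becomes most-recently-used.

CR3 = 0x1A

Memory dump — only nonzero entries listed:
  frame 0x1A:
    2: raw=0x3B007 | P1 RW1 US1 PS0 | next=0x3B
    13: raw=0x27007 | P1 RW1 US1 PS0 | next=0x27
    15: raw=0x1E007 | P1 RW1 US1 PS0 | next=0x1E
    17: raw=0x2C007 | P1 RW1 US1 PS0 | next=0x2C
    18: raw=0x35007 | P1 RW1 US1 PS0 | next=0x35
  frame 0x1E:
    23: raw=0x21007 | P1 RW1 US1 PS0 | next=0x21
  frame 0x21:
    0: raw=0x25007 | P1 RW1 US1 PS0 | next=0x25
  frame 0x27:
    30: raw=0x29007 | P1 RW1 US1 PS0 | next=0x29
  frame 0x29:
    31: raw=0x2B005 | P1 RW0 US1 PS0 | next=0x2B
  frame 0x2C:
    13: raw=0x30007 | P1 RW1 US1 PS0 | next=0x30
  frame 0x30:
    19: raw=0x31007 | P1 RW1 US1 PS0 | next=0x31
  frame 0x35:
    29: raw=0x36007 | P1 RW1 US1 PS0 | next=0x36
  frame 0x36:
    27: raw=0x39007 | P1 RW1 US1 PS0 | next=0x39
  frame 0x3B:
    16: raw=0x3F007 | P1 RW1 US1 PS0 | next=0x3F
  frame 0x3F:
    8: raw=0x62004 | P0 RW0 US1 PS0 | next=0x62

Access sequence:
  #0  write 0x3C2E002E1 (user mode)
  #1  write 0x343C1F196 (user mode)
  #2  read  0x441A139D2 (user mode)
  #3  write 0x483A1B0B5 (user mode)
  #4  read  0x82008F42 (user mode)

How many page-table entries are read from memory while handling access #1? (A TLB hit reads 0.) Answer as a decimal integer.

Trace:
#0 VA=0x3C2E002E1 (w,user):
  L0 @0x1A[15] → 0x1E007  P=1,RW=1,US=1,PS=0
  L1 @0x1E[23] → 0x21007  P=1,RW=1,US=1,PS=0
  L2 @0x21[0] → 0x25007  P=1,RW=1,US=1,PS=0
  → PA=0x252E1  (3 entries read)
#1 VA=0x343C1F196 (w,user):
  L0 @0x1A[13] → 0x27007  P=1,RW=1,US=1,PS=0
  L1 @0x27[30] → 0x29007  P=1,RW=1,US=1,PS=0
  L2 @0x29[31] → 0x2B005  P=1,RW=0,US=1,PS=0
  ✗ PROTECTION_VIOLATION  [3 reads]
#2 VA=0x441A139D2 (r,user):
  L0 @0x1A[17] → 0x2C007  P=1,RW=1,US=1,PS=0
  L1 @0x2C[13] → 0x30007  P=1,RW=1,US=1,PS=0
  L2 @0x30[19] → 0x31007  P=1,RW=1,US=1,PS=0
  → PA=0x319D2  (3 entries read)
#3 VA=0x483A1B0B5 (w,user):
  L0 @0x1A[18] → 0x35007  P=1,RW=1,US=1,PS=0
  L1 @0x35[29] → 0x36007  P=1,RW=1,US=1,PS=0
  L2 @0x36[27] → 0x39007  P=1,RW=1,US=1,PS=0
  → PA=0x390B5  (3 entries read)
#4 VA=0x82008F42 (r,user):
  L0 @0x1A[2] → 0x3B007  P=1,RW=1,US=1,PS=0
  L1 @0x3B[16] → 0x3F007  P=1,RW=1,US=1,PS=0
  L2 @0x3F[8] → 0x62004  P=0,RW=0,US=1,PS=0
  ✗ PAGE_NOT_PRESENT  [3 reads]

Entries read for #1: 3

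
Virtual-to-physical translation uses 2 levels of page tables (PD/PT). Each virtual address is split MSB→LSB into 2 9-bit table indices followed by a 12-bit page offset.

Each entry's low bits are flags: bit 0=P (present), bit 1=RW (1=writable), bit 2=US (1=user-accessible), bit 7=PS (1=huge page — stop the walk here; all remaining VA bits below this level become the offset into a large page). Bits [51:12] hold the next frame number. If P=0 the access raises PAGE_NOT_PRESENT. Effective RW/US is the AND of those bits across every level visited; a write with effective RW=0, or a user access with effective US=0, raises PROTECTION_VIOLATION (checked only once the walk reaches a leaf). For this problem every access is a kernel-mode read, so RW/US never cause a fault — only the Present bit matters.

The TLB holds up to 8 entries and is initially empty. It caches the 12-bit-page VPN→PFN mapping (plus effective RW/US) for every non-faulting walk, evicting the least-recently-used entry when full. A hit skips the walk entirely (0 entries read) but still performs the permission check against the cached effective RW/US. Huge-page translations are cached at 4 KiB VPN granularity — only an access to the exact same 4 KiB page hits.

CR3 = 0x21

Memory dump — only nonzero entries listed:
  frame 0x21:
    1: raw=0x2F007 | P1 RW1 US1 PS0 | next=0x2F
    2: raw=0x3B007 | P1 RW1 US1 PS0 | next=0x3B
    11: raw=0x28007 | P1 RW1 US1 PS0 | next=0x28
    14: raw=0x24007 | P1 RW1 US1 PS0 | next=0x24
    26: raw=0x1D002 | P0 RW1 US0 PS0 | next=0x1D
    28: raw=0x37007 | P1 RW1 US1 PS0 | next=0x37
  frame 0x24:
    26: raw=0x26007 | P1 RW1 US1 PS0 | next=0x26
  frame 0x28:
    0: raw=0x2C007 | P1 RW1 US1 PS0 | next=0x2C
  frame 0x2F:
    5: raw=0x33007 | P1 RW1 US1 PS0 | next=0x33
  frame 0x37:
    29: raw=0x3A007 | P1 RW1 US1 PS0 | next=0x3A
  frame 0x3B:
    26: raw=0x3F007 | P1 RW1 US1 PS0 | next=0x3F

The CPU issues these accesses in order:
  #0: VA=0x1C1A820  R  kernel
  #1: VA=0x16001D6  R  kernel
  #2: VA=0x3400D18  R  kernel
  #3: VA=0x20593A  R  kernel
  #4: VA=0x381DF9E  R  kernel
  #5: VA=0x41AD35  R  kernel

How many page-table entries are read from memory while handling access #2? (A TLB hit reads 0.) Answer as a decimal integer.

Walk each access:
#0 VA=0x1C1A820 (r,kernel):
  [0] read 0x21 idx=14: raw=0x24007 flags P=1 W=1 U=1 S=0
  [1] read 0x24 idx=26: raw=0x26007 flags P=1 W=1 U=1 S=0
  ⇒ phys 0x26820  [2 reads]
#1 VA=0x16001D6 (r,kernel):
  [0] read 0x21 idx=11: raw=0x28007 flags P=1 W=1 U=1 S=0
  [1] read 0x28 idx=0: raw=0x2C007 flags P=1 W=1 U=1 S=0
  ⇒ phys 0x2C1D6  [2 reads]
#2 VA=0x3400D18 (r,kernel):
  [0] read 0x21 idx=26: raw=0x1D002 flags P=0 W=1 U=0 S=0
  ⇒ fault: PAGE_NOT_PRESENT  — 1 lookups
#3 VA=0x20593A (r,kernel):
  [0] read 0x21 idx=1: raw=0x2F007 flags P=1 W=1 U=1 S=0
  [1] read 0x2F idx=5: raw=0x33007 flags P=1 W=1 U=1 S=0
  ⇒ phys 0x3393A  [2 reads]
#4 VA=0x381DF9E (r,kernel):
  [0] read 0x21 idx=28: raw=0x37007 flags P=1 W=1 U=1 S=0
  [1] read 0x37 idx=29: raw=0x3A007 flags P=1 W=1 U=1 S=0
  ⇒ phys 0x3AF9E  [2 reads]
#5 VA=0x41AD35 (r,kernel):
  [0] read 0x21 idx=2: raw=0x3B007 flags P=1 W=1 U=1 S=0
  [1] read 0x3B idx=26: raw=0x3F007 flags P=1 W=1 U=1 S=0
  ⇒ phys 0x3FD35  [2 reads]

Entries read for #2: 1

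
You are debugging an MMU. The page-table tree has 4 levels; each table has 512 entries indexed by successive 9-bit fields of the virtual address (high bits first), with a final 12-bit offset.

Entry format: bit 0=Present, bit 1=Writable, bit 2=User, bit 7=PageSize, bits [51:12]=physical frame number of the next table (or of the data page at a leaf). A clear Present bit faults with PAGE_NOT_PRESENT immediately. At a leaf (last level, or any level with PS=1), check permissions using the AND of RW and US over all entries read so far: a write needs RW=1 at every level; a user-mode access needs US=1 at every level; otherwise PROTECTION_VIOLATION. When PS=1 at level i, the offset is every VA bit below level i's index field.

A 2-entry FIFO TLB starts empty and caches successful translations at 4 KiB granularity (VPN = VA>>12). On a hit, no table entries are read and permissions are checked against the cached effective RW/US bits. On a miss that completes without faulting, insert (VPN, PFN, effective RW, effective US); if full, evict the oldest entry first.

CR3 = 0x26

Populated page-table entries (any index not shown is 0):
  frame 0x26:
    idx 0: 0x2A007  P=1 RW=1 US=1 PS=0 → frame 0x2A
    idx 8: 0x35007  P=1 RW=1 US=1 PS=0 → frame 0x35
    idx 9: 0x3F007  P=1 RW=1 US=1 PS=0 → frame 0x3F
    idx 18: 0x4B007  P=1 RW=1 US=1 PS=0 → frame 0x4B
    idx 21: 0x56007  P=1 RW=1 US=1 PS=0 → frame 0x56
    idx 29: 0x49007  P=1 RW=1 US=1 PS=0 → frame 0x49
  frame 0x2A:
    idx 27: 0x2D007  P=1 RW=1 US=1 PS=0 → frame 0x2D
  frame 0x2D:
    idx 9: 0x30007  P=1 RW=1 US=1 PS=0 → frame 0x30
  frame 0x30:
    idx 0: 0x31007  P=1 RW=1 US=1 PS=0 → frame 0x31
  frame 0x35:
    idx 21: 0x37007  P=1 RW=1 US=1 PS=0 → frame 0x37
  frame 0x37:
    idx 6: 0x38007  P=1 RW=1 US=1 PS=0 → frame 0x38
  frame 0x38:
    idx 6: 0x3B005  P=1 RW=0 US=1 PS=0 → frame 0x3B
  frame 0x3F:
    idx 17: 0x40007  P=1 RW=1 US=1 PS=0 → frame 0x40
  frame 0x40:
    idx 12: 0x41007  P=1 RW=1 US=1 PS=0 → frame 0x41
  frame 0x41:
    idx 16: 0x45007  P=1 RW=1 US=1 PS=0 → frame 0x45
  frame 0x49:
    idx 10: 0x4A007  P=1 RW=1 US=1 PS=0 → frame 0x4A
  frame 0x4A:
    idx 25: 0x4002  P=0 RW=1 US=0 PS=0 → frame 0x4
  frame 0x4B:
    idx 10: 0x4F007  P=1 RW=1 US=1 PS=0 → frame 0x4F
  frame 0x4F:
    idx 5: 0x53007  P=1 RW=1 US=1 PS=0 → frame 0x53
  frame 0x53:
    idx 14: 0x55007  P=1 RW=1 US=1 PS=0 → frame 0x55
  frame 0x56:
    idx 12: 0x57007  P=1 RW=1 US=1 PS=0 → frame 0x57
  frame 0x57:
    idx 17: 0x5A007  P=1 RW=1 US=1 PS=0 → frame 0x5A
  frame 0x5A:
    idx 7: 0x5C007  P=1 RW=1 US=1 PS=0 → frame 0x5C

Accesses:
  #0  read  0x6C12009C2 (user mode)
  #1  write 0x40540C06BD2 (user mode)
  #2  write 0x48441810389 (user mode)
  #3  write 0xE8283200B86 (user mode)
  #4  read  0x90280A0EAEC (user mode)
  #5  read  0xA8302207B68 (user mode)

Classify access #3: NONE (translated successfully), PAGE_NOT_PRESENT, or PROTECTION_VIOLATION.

Trace:
#0 VA=0x6C12009C2 (r,user):
  [0] read 0x26 idx=0: raw=0x2A007 flags P=1 W=1 U=1 S=0
  [1] read 0x2A idx=27: raw=0x2D007 flags P=1 W=1 U=1 S=0
  [2] read 0x2D idx=9: raw=0x30007 flags P=1 W=1 U=1 S=0
  [3] read 0x30 idx=0: raw=0x31007 flags P=1 W=1 U=1 S=0
  → PA=0x319C2  (4 entries read)
#1 VA=0x40540C06BD2 (w,user):
  [0] read 0x26 idx=8: raw=0x35007 flags P=1 W=1 U=1 S=0
  [1] read 0x35 idx=21: raw=0x37007 flags P=1 W=1 U=1 S=0
  [2] read 0x37 idx=6: raw=0x38007 flags P=1 W=1 U=1 S=0
  [3] read 0x38 idx=6: raw=0x3B005 flags P=1 W=0 U=1 S=0
  ⇒ fault: PROTECTION_VIOLATION  — 4 lookups
#2 VA=0x48441810389 (w,user):
  [0] read 0x26 idx=9: raw=0x3F007 flags P=1 W=1 U=1 S=0
  [1] read 0x3F idx=17: raw=0x40007 flags P=1 W=1 U=1 S=0
  [2] read 0x40 idx=12: raw=0x41007 flags P=1 W=1 U=1 S=0
  [3] read 0x41 idx=16: raw=0x45007 flags P=1 W=1 U=1 S=0
  → PA=0x45389  (4 entries read)
#3 VA=0xE8283200B86 (w,user):
  [0] read 0x26 idx=29: raw=0x49007 flags P=1 W=1 U=1 S=0
  [1] read 0x49 idx=10: raw=0x4A007 flags P=1 W=1 U=1 S=0
  [2] read 0x4A idx=25: raw=0x4002 flags P=0 W=1 U=0 S=0
  ⇒ fault: PAGE_NOT_PRESENT  — 3 lookups
#4 VA=0x90280A0EAEC (r,user):
  [0] read 0x26 idx=18: raw=0x4B007 flags P=1 W=1 U=1 S=0
  [1] read 0x4B idx=10: raw=0x4F007 flags P=1 W=1 U=1 S=0
  [2] read 0x4F idx=5: raw=0x53007 flags P=1 W=1 U=1 S=0
  [3] read 0x53 idx=14: raw=0x55007 flags P=1 W=1 U=1 S=0
  → PA=0x55AEC  (4 entries read)
#5 VA=0xA8302207B68 (r,user):
  [0] read 0x26 idx=21: raw=0x56007 flags P=1 W=1 U=1 S=0
  [1] read 0x56 idx=12: raw=0x57007 flags P=1 W=1 U=1 S=0
  [2] read 0x57 idx=17: raw=0x5A007 flags P=1 W=1 U=1 S=0
  [3] read 0x5A idx=7: raw=0x5C007 flags P=1 W=1 U=1 S=0
  → PA=0x5CB68  (4 entries read)

Access #3 fault: PAGE_NOT_PRESENT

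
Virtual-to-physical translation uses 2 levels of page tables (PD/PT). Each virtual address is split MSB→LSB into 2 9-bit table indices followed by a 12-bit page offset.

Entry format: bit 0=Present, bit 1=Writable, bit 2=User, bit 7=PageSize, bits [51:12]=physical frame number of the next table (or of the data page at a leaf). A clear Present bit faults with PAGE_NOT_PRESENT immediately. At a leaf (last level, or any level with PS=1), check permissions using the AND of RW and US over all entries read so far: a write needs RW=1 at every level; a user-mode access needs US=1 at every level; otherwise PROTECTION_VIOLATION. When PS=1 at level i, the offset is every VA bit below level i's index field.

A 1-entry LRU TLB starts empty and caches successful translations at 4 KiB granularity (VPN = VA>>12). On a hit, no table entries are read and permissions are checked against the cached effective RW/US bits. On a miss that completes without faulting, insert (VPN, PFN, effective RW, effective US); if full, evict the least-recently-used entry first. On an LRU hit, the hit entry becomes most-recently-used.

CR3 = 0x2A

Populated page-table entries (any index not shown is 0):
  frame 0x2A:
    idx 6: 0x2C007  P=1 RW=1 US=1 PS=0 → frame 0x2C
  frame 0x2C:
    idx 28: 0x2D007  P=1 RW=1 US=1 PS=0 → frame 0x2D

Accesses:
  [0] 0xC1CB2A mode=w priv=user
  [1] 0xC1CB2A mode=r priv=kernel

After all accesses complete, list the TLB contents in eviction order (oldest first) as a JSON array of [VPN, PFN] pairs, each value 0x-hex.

Trace:
#0 VA=0xC1CB2A (w,user):
  lvl0: tbl 0x2A, slot 6 ⇒ 0x2C007 (P1/RW1/US1/PS0)
  lvl1: tbl 0x2C, slot 28 ⇒ 0x2D007 (P1/RW1/US1/PS0)
  → PA=0x2DB2A  (2 entries read)
#1 VA=0xC1CB2A (r,kernel):
  TLB hit vpn=0xC1C → PA=0x2DB2A

TLB: [["0xC1C", "0x2D"]]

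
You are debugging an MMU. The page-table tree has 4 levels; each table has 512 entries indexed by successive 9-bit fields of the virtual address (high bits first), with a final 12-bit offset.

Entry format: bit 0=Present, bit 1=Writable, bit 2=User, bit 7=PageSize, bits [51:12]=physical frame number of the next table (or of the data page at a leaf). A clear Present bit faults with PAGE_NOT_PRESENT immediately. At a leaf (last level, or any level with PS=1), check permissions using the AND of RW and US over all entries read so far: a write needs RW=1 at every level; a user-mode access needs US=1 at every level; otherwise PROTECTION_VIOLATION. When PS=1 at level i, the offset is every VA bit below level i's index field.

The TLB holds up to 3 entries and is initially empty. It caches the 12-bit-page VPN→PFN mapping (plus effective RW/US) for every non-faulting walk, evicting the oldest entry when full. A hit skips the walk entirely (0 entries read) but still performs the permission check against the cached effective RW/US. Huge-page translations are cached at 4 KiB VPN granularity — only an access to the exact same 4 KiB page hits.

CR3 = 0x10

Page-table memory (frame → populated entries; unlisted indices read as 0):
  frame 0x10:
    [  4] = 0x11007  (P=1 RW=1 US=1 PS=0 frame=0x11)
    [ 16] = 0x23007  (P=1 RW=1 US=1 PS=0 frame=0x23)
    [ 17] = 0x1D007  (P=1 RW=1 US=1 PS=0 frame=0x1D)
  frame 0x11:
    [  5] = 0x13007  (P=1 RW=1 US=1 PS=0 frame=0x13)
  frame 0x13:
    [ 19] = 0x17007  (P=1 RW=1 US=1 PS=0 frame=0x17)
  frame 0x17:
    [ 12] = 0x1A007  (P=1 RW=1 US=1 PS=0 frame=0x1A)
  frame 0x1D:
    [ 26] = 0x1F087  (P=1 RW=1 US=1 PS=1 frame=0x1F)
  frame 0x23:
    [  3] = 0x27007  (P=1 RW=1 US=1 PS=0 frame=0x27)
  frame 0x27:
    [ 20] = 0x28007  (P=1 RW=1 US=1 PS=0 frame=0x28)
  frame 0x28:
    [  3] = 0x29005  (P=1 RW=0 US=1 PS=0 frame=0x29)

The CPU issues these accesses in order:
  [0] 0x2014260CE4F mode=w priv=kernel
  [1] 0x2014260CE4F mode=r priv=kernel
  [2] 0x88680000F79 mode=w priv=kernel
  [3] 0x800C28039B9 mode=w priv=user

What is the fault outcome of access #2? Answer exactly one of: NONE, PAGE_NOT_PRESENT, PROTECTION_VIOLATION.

Trace:
#0 VA=0x2014260CE4F (w,kernel):
  L0: frame=0x10 idx=4 entry=0x11007 [P=1 RW=1 US=1 PS=0]
  L1: frame=0x11 idx=5 entry=0x13007 [P=1 RW=1 US=1 PS=0]
  L2: frame=0x13 idx=19 entry=0x17007 [P=1 RW=1 US=1 PS=0]
  L3: frame=0x17 idx=12 entry=0x1A007 [P=1 RW=1 US=1 PS=0]
  ✓ 0x1AE4F  — 4 lookups
#1 VA=0x2014260CE4F (r,kernel):
  TLB hit vpn=0x2014260C → PA=0x1AE4F
#2 VA=0x88680000F79 (w,kernel):
  L0: frame=0x10 idx=17 entry=0x1D007 [P=1 RW=1 US=1 PS=0]
  L1: frame=0x1D idx=26 entry=0x1F087 [P=1 RW=1 US=1 PS=1]
  ✓ 0x1FF79 (huge @L1)  — 2 lookups
#3 VA=0x800C28039B9 (w,user):
  L0: frame=0x10 idx=16 entry=0x23007 [P=1 RW=1 US=1 PS=0]
  L1: frame=0x23 idx=3 entry=0x27007 [P=1 RW=1 US=1 PS=0]
  L2: frame=0x27 idx=20 entry=0x28007 [P=1 RW=1 US=1 PS=0]
  L3: frame=0x28 idx=3 entry=0x29005 [P=1 RW=0 US=1 PS=0]
  ⇒ fault: PROTECTION_VIOLATION  — 4 lookups

Access #2 fault: NONE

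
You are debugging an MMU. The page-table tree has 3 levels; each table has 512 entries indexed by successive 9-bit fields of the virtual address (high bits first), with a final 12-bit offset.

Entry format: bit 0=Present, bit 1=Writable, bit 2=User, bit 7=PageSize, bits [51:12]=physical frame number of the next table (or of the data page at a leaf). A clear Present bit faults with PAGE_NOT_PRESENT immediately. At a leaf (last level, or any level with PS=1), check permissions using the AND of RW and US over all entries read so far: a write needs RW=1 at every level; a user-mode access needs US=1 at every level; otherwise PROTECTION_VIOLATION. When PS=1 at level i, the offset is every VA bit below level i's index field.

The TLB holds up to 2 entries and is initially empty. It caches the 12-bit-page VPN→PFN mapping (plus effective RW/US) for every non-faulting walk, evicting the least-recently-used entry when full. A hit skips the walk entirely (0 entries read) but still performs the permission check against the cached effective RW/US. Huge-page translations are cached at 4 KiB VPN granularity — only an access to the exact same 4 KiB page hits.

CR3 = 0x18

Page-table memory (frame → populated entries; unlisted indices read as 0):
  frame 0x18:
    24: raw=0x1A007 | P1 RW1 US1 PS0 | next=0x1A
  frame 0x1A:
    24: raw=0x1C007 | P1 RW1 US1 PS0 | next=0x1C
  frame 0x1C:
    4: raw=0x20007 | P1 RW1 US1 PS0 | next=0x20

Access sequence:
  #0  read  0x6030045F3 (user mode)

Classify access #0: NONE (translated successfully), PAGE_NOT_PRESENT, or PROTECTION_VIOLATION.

Walk each access:
#0 VA=0x6030045F3 (r,user):
  L0: frame=0x18 idx=24 entry=0x1A007 [P=1 RW=1 US=1 PS=0]
  L1: frame=0x1A idx=24 entry=0x1C007 [P=1 RW=1 US=1 PS=0]
  L2: frame=0x1C idx=4 entry=0x20007 [P=1 RW=1 US=1 PS=0]
  ⇒ phys 0x205F3  [3 reads]

Access #0 fault: NONE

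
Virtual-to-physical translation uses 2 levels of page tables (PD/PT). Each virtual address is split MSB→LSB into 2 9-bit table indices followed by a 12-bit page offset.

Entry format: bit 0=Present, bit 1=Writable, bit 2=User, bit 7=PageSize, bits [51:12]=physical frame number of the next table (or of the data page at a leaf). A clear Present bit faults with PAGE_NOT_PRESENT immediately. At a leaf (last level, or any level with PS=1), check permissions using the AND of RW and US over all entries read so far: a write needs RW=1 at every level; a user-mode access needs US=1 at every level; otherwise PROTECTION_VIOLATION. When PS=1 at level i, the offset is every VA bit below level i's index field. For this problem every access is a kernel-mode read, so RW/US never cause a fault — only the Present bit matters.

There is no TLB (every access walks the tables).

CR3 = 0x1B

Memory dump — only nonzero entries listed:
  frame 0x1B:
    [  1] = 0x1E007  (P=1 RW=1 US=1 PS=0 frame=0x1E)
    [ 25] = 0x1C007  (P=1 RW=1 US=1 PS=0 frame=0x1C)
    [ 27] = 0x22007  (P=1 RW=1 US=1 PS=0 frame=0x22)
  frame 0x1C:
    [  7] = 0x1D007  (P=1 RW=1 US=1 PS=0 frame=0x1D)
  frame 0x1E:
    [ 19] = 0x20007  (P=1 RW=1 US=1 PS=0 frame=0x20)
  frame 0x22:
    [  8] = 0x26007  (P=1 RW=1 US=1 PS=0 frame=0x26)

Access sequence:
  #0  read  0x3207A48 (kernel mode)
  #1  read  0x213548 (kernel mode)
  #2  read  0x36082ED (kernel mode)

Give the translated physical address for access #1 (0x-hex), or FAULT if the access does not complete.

Per-access translation:
#0 VA=0x3207A48 (r,kernel):
  lvl0: tbl 0x1B, slot 25 ⇒ 0x1C007 (P1/RW1/US1/PS0)
  lvl1: tbl 0x1C, slot 7 ⇒ 0x1D007 (P1/RW1/US1/PS0)
  → PA=0x1DA48  (2 entries read)
#1 VA=0x213548 (r,kernel):
  lvl0: tbl 0x1B, slot 1 ⇒ 0x1E007 (P1/RW1/US1/PS0)
  lvl1: tbl 0x1E, slot 19 ⇒ 0x20007 (P1/RW1/US1/PS0)
  → PA=0x20548  (2 entries read)
#2 VA=0x36082ED (r,kernel):
  lvl0: tbl 0x1B, slot 27 ⇒ 0x22007 (P1/RW1/US1/PS0)
  lvl1: tbl 0x22, slot 8 ⇒ 0x26007 (P1/RW1/US1/PS0)
  → PA=0x262ED  (2 entries read)

Access #1 PA: 0x20548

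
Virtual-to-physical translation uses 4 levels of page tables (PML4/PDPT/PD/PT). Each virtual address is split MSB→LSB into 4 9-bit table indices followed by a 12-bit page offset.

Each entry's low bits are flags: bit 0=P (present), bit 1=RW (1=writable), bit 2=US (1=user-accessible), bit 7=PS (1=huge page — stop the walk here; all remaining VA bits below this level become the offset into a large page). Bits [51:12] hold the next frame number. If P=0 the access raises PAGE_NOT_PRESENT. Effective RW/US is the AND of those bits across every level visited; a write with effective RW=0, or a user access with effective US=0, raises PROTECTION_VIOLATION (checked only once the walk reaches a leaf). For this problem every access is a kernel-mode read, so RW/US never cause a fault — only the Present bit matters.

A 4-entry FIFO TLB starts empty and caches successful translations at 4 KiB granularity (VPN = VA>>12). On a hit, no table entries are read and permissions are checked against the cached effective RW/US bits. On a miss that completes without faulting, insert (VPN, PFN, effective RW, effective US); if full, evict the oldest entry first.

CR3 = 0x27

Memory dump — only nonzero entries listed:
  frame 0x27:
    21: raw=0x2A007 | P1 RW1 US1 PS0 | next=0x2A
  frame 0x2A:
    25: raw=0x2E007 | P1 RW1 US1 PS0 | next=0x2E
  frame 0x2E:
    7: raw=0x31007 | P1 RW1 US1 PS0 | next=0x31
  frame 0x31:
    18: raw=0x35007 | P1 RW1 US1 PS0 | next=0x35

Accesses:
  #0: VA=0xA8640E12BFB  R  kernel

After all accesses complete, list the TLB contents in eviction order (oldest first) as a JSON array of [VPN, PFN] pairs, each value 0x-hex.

Per-access translation:
#0 VA=0xA8640E12BFB (r,kernel):
  [0] read 0x27 idx=21: raw=0x2A007 flags P=1 W=1 U=1 S=0
  [1] read 0x2A idx=25: raw=0x2E007 flags P=1 W=1 U=1 S=0
  [2] read 0x2E idx=7: raw=0x31007 flags P=1 W=1 U=1 S=0
  [3] read 0x31 idx=18: raw=0x35007 flags P=1 W=1 U=1 S=0
  ✓ 0x35BFB  — 4 lookups

TLB: [["0xA8640E12", "0x35"]]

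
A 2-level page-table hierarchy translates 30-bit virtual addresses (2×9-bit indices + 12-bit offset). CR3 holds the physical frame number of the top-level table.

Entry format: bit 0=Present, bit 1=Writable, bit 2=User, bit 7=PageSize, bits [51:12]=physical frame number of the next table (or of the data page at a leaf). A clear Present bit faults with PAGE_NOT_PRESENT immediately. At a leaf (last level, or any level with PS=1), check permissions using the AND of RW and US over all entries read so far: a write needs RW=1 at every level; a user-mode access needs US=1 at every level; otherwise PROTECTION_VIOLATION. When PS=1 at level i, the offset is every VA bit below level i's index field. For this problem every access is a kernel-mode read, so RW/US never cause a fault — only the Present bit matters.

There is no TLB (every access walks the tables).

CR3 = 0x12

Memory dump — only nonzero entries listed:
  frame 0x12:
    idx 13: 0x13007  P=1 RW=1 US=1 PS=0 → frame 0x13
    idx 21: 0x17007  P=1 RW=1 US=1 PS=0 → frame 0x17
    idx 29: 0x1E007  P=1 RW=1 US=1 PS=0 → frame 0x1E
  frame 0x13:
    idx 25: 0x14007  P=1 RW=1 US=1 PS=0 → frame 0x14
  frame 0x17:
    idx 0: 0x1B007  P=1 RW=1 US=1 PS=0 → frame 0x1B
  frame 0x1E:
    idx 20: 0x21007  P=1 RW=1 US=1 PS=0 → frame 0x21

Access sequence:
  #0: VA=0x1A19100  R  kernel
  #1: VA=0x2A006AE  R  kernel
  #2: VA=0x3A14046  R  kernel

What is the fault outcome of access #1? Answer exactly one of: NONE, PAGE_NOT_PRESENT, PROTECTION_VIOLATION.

Walk each access:
#0 VA=0x1A19100 (r,kernel):
  [0] read 0x12 idx=13: raw=0x13007 flags P=1 W=1 U=1 S=0
  [1] read 0x13 idx=25: raw=0x14007 flags P=1 W=1 U=1 S=0
  ⇒ phys 0x14100  [2 reads]
#1 VA=0x2A006AE (r,kernel):
  [0] read 0x12 idx=21: raw=0x17007 flags P=1 W=1 U=1 S=0
  [1] read 0x17 idx=0: raw=0x1B007 flags P=1 W=1 U=1 S=0
  ⇒ phys 0x1B6AE  [2 reads]
#2 VA=0x3A14046 (r,kernel):
  [0] read 0x12 idx=29: raw=0x1E007 flags P=1 W=1 U=1 S=0
  [1] read 0x1E idx=20: raw=0x21007 flags P=1 W=1 U=1 S=0
  ⇒ phys 0x21046  [2 reads]

Access #1 fault: NONE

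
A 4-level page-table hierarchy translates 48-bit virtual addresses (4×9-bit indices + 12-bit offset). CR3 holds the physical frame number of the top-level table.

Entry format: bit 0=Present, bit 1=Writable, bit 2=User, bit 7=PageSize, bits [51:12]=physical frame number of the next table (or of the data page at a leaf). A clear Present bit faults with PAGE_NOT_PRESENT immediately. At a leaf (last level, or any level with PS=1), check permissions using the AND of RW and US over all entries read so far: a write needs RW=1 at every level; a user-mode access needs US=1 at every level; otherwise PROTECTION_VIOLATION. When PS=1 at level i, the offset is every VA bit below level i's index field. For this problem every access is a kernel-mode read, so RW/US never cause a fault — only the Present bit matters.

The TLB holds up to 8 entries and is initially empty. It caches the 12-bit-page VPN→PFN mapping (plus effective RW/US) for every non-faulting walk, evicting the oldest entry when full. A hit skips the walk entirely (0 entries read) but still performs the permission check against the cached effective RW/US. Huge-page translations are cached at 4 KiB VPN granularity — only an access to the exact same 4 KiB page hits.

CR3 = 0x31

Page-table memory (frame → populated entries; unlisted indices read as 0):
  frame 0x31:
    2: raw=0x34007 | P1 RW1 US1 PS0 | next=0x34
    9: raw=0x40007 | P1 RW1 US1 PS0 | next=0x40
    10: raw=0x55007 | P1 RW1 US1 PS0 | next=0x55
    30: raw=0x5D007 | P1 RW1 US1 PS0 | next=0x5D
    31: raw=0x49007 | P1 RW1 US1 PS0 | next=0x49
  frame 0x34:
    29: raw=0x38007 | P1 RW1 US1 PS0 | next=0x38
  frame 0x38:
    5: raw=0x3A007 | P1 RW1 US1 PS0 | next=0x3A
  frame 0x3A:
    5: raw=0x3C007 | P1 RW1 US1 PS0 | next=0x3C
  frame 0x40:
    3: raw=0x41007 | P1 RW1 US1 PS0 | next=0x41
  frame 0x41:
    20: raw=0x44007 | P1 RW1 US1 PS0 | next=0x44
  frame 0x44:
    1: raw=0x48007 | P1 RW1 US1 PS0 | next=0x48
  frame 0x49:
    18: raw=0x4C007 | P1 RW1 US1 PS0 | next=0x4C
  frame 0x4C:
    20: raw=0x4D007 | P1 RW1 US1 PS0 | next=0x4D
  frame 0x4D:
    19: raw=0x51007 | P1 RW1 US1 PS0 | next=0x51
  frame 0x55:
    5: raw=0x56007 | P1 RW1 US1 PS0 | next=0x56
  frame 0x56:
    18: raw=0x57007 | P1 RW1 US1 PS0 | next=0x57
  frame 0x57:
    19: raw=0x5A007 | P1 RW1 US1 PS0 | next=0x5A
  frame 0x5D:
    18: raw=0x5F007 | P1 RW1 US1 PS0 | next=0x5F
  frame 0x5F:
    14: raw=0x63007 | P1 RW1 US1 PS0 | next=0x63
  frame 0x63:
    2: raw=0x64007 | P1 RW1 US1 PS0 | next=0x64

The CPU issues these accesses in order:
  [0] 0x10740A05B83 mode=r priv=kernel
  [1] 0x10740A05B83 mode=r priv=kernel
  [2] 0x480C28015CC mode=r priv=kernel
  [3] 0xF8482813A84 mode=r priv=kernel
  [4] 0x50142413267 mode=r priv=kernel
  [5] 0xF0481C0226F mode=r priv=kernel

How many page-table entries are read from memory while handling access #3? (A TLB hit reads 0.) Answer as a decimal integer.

Walk each access:
#0 VA=0x10740A05B83 (r,kernel):
  lvl0: tbl 0x31, slot 2 ⇒ 0x34007 (P1/RW1/US1/PS0)
  lvl1: tbl 0x34, slot 29 ⇒ 0x38007 (P1/RW1/US1/PS0)
  lvl2: tbl 0x38, slot 5 ⇒ 0x3A007 (P1/RW1/US1/PS0)
  lvl3: tbl 0x3A, slot 5 ⇒ 0x3C007 (P1/RW1/US1/PS0)
  → PA=0x3CB83  (4 entries read)
#1 VA=0x10740A05B83 (r,kernel):
  TLB hit vpn=0x10740A05 → PA=0x3CB83
#2 VA=0x480C28015CC (r,kernel):
  lvl0: tbl 0x31, slot 9 ⇒ 0x40007 (P1/RW1/US1/PS0)
  lvl1: tbl 0x40, slot 3 ⇒ 0x41007 (P1/RW1/US1/PS0)
  lvl2: tbl 0x41, slot 20 ⇒ 0x44007 (P1/RW1/US1/PS0)
  lvl3: tbl 0x44, slot 1 ⇒ 0x48007 (P1/RW1/US1/PS0)
  → PA=0x485CC  (4 entries read)
#3 VA=0xF8482813A84 (r,kernel):
  lvl0: tbl 0x31, slot 31 ⇒ 0x49007 (P1/RW1/US1/PS0)
  lvl1: tbl 0x49, slot 18 ⇒ 0x4C007 (P1/RW1/US1/PS0)
  lvl2: tbl 0x4C, slot 20 ⇒ 0x4D007 (P1/RW1/US1/PS0)
  lvl3: tbl 0x4D, slot 19 ⇒ 0x51007 (P1/RW1/US1/PS0)
  → PA=0x51A84  (4 entries read)
#4 VA=0x50142413267 (r,kernel):
  lvl0: tbl 0x31, slot 10 ⇒ 0x55007 (P1/RW1/US1/PS0)
  lvl1: tbl 0x55, slot 5 ⇒ 0x56007 (P1/RW1/US1/PS0)
  lvl2: tbl 0x56, slot 18 ⇒ 0x57007 (P1/RW1/US1/PS0)
  lvl3: tbl 0x57, slot 19 ⇒ 0x5A007 (P1/RW1/US1/PS0)
  → PA=0x5A267  (4 entries read)
#5 VA=0xF0481C0226F (r,kernel):
  lvl0: tbl 0x31, slot 30 ⇒ 0x5D007 (P1/RW1/US1/PS0)
  lvl1: tbl 0x5D, slot 18 ⇒ 0x5F007 (P1/RW1/US1/PS0)
  lvl2: tbl 0x5F, slot 14 ⇒ 0x63007 (P1/RW1/US1/PS0)
  lvl3: tbl 0x63, slot 2 ⇒ 0x64007 (P1/RW1/US1/PS0)
  → PA=0x6426F  (4 entries read)

Entries read for #3: 4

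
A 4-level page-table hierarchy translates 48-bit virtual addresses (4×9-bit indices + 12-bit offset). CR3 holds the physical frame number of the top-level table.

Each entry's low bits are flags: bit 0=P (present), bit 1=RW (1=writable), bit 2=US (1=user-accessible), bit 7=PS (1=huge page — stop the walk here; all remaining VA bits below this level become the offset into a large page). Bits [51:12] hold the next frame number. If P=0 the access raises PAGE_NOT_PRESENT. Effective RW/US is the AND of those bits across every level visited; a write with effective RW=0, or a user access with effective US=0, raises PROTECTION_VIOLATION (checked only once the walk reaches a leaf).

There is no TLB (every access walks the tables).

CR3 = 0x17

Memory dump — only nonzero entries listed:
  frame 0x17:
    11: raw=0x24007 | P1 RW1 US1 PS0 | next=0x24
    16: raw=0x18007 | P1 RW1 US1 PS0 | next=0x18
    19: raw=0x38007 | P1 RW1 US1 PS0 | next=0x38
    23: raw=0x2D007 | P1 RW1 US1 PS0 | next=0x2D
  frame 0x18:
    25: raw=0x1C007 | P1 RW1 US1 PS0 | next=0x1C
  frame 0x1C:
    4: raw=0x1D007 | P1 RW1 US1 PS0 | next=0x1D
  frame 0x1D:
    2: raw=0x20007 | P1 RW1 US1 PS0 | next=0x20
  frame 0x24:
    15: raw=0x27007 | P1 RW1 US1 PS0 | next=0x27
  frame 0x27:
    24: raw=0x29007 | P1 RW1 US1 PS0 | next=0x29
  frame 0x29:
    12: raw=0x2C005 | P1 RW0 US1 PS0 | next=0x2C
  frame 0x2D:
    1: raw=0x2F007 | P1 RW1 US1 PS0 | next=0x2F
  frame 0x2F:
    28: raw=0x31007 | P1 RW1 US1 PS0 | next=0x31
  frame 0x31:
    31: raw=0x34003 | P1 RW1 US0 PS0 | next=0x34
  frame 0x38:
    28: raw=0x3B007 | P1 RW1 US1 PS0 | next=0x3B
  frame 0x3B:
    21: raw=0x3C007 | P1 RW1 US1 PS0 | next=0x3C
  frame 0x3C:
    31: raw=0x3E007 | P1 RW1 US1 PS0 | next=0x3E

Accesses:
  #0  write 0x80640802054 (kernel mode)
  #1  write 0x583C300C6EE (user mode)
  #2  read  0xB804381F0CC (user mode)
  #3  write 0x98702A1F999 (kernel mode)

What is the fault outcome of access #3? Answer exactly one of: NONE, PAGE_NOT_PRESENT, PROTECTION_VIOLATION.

Walk each access:
#0 VA=0x80640802054 (w,kernel):
  [0] read 0x17 idx=16: raw=0x18007 flags P=1 W=1 U=1 S=0
  [1] read 0x18 idx=25: raw=0x1C007 flags P=1 W=1 U=1 S=0
  [2] read 0x1C idx=4: raw=0x1D007 flags P=1 W=1 U=1 S=0
  [3] read 0x1D idx=2: raw=0x20007 flags P=1 W=1 U=1 S=0
  ⇒ phys 0x20054  [4 reads]
#1 VA=0x583C300C6EE (w,user):
  [0] read 0x17 idx=11: raw=0x24007 flags P=1 W=1 U=1 S=0
  [1] read 0x24 idx=15: raw=0x27007 flags P=1 W=1 U=1 S=0
  [2] read 0x27 idx=24: raw=0x29007 flags P=1 W=1 U=1 S=0
  [3] read 0x29 idx=12: raw=0x2C005 flags P=1 W=0 U=1 S=0
  ✗ PROTECTION_VIOLATION  [4 reads]
#2 VA=0xB804381F0CC (r,user):
  [0] read 0x17 idx=23: raw=0x2D007 flags P=1 W=1 U=1 S=0
  [1] read 0x2D idx=1: raw=0x2F007 flags P=1 W=1 U=1 S=0
  [2] read 0x2F idx=28: raw=0x31007 flags P=1 W=1 U=1 S=0
  [3] read 0x31 idx=31: raw=0x34003 flags P=1 W=1 U=0 S=0
  ✗ PROTECTION_VIOLATION  [4 reads]
#3 VA=0x98702A1F999 (w,kernel):
  [0] read 0x17 idx=19: raw=0x38007 flags P=1 W=1 U=1 S=0
  [1] read 0x38 idx=28: raw=0x3B007 flags P=1 W=1 U=1 S=0
  [2] read 0x3B idx=21: raw=0x3C007 flags P=1 W=1 U=1 S=0
  [3] read 0x3C idx=31: raw=0x3E007 flags P=1 W=1 U=1 S=0
  ⇒ phys 0x3E999  [4 reads]

Access #3 fault: NONE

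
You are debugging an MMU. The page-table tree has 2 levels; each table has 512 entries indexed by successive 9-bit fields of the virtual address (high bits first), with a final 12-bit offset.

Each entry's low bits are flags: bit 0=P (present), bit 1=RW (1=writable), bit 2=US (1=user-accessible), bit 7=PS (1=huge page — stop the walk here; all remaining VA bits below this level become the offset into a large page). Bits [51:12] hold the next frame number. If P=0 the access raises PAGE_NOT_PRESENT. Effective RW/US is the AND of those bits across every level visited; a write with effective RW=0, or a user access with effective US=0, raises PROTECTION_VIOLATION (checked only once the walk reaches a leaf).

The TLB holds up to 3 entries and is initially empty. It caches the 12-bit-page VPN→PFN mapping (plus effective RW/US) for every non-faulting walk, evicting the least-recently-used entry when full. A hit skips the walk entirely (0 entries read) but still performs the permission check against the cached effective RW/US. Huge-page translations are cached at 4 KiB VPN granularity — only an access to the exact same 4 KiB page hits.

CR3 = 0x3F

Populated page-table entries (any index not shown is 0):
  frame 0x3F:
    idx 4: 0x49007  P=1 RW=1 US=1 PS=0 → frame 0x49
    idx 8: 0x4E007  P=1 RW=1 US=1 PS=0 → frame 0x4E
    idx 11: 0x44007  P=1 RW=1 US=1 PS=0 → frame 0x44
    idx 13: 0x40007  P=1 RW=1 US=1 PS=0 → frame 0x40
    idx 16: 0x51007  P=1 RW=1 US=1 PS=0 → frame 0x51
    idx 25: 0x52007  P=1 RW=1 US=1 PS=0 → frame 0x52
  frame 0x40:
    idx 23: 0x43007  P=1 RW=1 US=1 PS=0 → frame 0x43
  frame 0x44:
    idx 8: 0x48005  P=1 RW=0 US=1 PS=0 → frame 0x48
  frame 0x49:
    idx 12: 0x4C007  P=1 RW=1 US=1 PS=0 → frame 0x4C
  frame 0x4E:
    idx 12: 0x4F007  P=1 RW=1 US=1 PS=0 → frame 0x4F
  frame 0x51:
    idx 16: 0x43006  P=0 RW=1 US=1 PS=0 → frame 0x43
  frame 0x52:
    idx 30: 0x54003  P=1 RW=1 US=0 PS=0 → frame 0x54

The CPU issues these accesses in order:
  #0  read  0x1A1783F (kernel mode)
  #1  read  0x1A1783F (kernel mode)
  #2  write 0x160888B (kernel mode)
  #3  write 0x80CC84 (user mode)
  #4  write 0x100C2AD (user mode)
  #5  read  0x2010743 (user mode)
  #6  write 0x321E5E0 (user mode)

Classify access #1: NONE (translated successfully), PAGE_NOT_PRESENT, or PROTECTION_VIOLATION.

Per-access translation:
#0 VA=0x1A1783F (r,kernel):
  L0: frame=0x3F idx=13 entry=0x40007 [P=1 RW=1 US=1 PS=0]
  L1: frame=0x40 idx=23 entry=0x43007 [P=1 RW=1 US=1 PS=0]
  → PA=0x4383F  (2 entries read)
#1 VA=0x1A1783F (r,kernel):
  TLB hit vpn=0x1A17 → PA=0x4383F
#2 VA=0x160888B (w,kernel):
  L0: frame=0x3F idx=11 entry=0x44007 [P=1 RW=1 US=1 PS=0]
  L1: frame=0x44 idx=8 entry=0x48005 [P=1 RW=0 US=1 PS=0]
  ✗ PROTECTION_VIOLATION  [2 reads]
#3 VA=0x80CC84 (w,user):
  L0: frame=0x3F idx=4 entry=0x49007 [P=1 RW=1 US=1 PS=0]
  L1: frame=0x49 idx=12 entry=0x4C007 [P=1 RW=1 US=1 PS=0]
  → PA=0x4CC84  (2 entries read)
#4 VA=0x100C2AD (w,user):
  L0: frame=0x3F idx=8 entry=0x4E007 [P=1 RW=1 US=1 PS=0]
  L1: frame=0x4E idx=12 entry=0x4F007 [P=1 RW=1 US=1 PS=0]
  → PA=0x4F2AD  (2 entries read)
#5 VA=0x2010743 (r,user):
  L0: frame=0x3F idx=16 entry=0x51007 [P=1 RW=1 US=1 PS=0]
  L1: frame=0x51 idx=16 entry=0x43006 [P=0 RW=1 US=1 PS=0]
  ✗ PAGE_NOT_PRESENT  [2 reads]
#6 VA=0x321E5E0 (w,user):
  L0: frame=0x3F idx=25 entry=0x52007 [P=1 RW=1 US=1 PS=0]
  L1: frame=0x52 idx=30 entry=0x54003 [P=1 RW=1 US=0 PS=0]
  ✗ PROTECTION_VIOLATION  [2 reads]

Access #1 fault: NONE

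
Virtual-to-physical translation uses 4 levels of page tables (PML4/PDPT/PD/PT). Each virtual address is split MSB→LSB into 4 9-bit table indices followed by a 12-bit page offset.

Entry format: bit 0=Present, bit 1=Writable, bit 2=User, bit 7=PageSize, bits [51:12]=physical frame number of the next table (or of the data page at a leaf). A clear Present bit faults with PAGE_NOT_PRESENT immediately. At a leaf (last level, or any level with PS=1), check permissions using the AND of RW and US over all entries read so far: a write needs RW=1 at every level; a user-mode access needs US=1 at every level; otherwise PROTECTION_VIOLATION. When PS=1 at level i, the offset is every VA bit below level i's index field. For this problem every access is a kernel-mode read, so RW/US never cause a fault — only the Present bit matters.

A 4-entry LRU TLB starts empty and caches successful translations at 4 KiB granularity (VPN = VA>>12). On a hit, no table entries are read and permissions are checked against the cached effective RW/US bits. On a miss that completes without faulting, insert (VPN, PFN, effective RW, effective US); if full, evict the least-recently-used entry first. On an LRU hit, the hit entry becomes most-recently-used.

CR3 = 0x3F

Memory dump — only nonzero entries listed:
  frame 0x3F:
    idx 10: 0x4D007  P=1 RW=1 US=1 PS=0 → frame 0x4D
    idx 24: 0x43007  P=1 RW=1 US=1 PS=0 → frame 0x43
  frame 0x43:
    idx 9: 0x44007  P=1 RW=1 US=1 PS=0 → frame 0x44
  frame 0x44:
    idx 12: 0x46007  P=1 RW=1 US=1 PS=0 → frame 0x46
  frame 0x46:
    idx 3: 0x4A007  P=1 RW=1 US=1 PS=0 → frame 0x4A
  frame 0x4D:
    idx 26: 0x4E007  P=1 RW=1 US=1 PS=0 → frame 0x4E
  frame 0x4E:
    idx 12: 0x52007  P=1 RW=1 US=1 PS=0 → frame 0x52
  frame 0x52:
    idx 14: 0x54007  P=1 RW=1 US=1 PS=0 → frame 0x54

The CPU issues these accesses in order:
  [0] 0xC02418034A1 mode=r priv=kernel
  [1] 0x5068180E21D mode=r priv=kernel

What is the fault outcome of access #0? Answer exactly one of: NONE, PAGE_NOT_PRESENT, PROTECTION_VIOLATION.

Walk each access:
#0 VA=0xC02418034A1 (r,kernel):
  lvl0: tbl 0x3F, slot 24 ⇒ 0x43007 (P1/RW1/US1/PS0)
  lvl1: tbl 0x43, slot 9 ⇒ 0x44007 (P1/RW1/US1/PS0)
  lvl2: tbl 0x44, slot 12 ⇒ 0x46007 (P1/RW1/US1/PS0)
  lvl3: tbl 0x46, slot 3 ⇒ 0x4A007 (P1/RW1/US1/PS0)
  ⇒ phys 0x4A4A1  [4 reads]
#1 VA=0x5068180E21D (r,kernel):
  lvl0: tbl 0x3F, slot 10 ⇒ 0x4D007 (P1/RW1/US1/PS0)
  lvl1: tbl 0x4D, slot 26 ⇒ 0x4E007 (P1/RW1/US1/PS0)
  lvl2: tbl 0x4E, slot 12 ⇒ 0x52007 (P1/RW1/US1/PS0)
  lvl3: tbl 0x52, slot 14 ⇒ 0x54007 (P1/RW1/US1/PS0)
  ⇒ phys 0x5421D  [4 reads]

Access #0 fault: NONE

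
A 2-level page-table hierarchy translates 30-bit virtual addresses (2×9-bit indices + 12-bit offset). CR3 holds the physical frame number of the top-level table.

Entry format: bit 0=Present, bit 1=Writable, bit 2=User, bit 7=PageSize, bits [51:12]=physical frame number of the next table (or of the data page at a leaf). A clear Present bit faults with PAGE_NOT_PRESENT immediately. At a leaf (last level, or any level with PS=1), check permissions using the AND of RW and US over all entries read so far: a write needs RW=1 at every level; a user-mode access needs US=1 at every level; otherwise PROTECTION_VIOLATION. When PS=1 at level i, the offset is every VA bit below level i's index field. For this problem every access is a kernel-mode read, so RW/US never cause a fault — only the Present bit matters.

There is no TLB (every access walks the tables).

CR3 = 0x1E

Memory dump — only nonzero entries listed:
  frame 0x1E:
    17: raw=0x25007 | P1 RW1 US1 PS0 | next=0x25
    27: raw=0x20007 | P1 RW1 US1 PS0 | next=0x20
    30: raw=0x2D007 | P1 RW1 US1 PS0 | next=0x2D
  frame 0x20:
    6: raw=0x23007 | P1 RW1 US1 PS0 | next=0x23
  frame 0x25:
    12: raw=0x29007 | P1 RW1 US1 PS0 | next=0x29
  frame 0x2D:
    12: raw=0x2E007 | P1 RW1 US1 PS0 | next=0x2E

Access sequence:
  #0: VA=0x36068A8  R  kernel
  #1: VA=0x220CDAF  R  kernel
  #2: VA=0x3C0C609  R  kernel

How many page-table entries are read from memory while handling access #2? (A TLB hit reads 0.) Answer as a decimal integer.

Per-access translation:
#0 VA=0x36068A8 (r,kernel):
  L0 @0x1E[27] → 0x20007  P=1,RW=1,US=1,PS=0
  L1 @0x20[6] → 0x23007  P=1,RW=1,US=1,PS=0
  ⇒ phys 0x238A8  [2 reads]
#1 VA=0x220CDAF (r,kernel):
  L0 @0x1E[17] → 0x25007  P=1,RW=1,US=1,PS=0
  L1 @0x25[12] → 0x29007  P=1,RW=1,US=1,PS=0
  ⇒ phys 0x29DAF  [2 reads]
#2 VA=0x3C0C609 (r,kernel):
  L0 @0x1E[30] → 0x2D007  P=1,RW=1,US=1,PS=0
  L1 @0x2D[12] → 0x2E007  P=1,RW=1,US=1,PS=0
  ⇒ phys 0x2E609  [2 reads]

Entries read for #2: 2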